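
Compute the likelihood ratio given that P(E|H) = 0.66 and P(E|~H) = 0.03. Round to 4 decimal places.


LR = P(E|H) / P(E|~H)
= 0.66 / 0.03 = 22.0

22.0


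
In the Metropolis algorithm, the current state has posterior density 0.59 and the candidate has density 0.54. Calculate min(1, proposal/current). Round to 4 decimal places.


Ratio = 0.54/0.59 = 0.9153
Acceptance probability = min(1, 0.9153)
= 0.9153

0.9153


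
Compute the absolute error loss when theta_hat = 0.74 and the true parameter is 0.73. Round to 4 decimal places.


L = |theta_hat - theta_true|
= |0.74 - 0.73| = 0.01

0.01


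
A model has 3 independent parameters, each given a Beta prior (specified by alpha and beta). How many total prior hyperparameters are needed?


Each Beta prior needs 2 hyperparameters (alpha and beta).
Total = 2 * 3 = 6

6


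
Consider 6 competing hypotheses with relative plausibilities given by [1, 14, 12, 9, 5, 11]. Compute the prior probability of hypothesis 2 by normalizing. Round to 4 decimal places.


Sum of weights = 1 + 14 + 12 + 9 + 5 + 11 = 52
Normalized prior for H2 = 14 / 52
= 0.2692

0.2692


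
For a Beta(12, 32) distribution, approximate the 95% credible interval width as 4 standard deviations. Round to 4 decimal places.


Variance of Beta(a,b) = ab / ((a+b)^2 * (a+b+1))
= 12*32 / ((44)^2 * 45)
= 0.0044
SD = sqrt(0.0044) = 0.0664
Width = 4 * SD = 0.2656

0.2656


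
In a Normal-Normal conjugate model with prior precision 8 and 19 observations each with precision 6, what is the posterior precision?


Posterior precision = prior precision + n * observation precision
= 8 + 19 * 6
= 8 + 114 = 122

122


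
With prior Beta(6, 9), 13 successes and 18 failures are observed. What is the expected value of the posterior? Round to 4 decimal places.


Posterior = Beta(19, 27)
E[theta] = alpha/(alpha+beta)
= 19/46 = 0.413

0.413


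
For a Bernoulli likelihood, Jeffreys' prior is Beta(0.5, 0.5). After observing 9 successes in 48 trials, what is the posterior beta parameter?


Jeffreys' prior for Bernoulli is Beta(0.5, 0.5).
Posterior is Beta(0.5 + k, 0.5 + n - k).
Posterior beta = 0.5 + (n - k) = 0.5 + 39 = 39.5

39.5


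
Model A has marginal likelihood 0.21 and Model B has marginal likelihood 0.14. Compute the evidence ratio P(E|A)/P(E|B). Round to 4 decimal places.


Evidence ratio = P(E|A) / P(E|B)
= 0.21 / 0.14
= 1.5

1.5


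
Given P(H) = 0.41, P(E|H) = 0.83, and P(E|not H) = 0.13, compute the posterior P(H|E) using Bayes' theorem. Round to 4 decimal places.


By Bayes' theorem: P(H|E) = P(E|H)*P(H) / P(E)
P(E) = P(E|H)*P(H) + P(E|not H)*P(not H)
P(E) = 0.83*0.41 + 0.13*0.59 = 0.417
P(H|E) = 0.83*0.41 / 0.417 = 0.8161

0.8161


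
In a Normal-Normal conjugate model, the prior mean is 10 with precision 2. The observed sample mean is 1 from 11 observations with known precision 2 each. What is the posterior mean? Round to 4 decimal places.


Posterior precision = tau0 + n*tau = 2 + 11*2 = 24
Posterior mean = (tau0*mu0 + n*tau*xbar) / posterior_precision
= (2*10 + 11*2*1) / 24
= 42 / 24 = 1.75

1.75


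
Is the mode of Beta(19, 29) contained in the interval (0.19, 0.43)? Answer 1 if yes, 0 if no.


Mode = (a-1)/(a+b-2) = 18/46 = 0.3913
Interval: (0.19, 0.43)
Contains mode? 1

1


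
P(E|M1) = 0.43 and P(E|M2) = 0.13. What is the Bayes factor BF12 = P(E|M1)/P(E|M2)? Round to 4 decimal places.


Bayes factor BF12 = P(E|M1) / P(E|M2)
= 0.43 / 0.13
= 3.3077

3.3077


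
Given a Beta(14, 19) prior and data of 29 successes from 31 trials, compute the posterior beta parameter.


Number of failures = 31 - 29 = 2
Posterior beta = 19 + 2 = 21

21


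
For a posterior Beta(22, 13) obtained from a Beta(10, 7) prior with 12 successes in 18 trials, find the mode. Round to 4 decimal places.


Mode = (alpha - 1) / (alpha + beta - 2)
= 21 / 33
= 0.6364

0.6364


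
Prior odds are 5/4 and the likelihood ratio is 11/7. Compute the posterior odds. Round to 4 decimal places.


Posterior odds = prior odds * likelihood ratio
= (5/4) * (11/7)
= 55 / 28
= 1.9643

1.9643


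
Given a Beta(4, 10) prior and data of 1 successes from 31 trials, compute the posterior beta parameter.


Number of failures = 31 - 1 = 30
Posterior beta = 10 + 30 = 40

40


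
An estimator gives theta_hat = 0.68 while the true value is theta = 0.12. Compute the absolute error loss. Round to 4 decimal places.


The absolute error loss is |theta_hat - theta|
= |0.68 - 0.12|
= 0.56

0.56


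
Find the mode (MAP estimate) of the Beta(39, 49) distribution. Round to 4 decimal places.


For Beta(a,b) with a,b > 1:
Mode = (a-1)/(a+b-2) = (39-1)/(88-2)
= 38/86 = 0.4419

0.4419


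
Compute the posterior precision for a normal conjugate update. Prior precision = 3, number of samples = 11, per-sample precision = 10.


tau_post = tau_0 + n * tau
= 3 + 11 * 10 = 113

113


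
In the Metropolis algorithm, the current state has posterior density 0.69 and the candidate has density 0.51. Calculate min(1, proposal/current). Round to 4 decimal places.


Ratio = 0.51/0.69 = 0.7391
Acceptance probability = min(1, 0.7391)
= 0.7391

0.7391


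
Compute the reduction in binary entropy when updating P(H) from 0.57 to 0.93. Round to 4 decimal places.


H_before = -p*log2(p) - (1-p)*log2(1-p) for p=0.57: 0.9858
H_after for p=0.93: 0.3659
Reduction = 0.9858 - 0.3659 = 0.6199

0.6199


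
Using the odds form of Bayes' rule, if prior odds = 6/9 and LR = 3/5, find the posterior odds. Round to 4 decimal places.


Bayes' rule in odds form: posterior odds = prior odds * LR
= (6 * 3) / (9 * 5)
= 18/45 = 0.4

0.4


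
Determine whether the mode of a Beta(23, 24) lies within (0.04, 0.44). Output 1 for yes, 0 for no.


First find the mode: (a-1)/(a+b-2) = 0.4889
Is 0.4889 in (0.04, 0.44)? 0

0


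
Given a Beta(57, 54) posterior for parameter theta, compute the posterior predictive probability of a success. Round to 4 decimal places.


For a Beta-Bernoulli model, the predictive probability is the mean:
P(success) = 57/(57+54) = 57/111 = 0.5135

0.5135


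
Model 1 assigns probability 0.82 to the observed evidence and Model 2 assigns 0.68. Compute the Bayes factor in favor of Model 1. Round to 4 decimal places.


BF = P(data|M1) / P(data|M2)
= 0.82 / 0.68 = 1.2059

1.2059


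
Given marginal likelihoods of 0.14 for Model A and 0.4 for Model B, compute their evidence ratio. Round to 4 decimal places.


Ratio = ML(A) / ML(B) = 0.14/0.4
= 0.35

0.35


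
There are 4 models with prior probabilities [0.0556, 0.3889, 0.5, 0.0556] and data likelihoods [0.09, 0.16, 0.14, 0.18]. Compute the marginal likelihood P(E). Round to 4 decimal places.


P(E) = sum over models of P(M_i) * P(E|M_i)
= 0.0556*0.09 + 0.3889*0.16 + 0.5*0.14 + 0.0556*0.18
= 0.1472

0.1472


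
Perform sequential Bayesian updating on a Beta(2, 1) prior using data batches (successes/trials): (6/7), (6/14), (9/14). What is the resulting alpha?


Accumulate successes: 21
Posterior alpha = prior alpha + sum of successes
= 2 + 21 = 23

23


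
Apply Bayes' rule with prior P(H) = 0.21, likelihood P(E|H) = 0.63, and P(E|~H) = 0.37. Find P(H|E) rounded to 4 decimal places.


Step 1: Compute marginal P(E) = P(E|H)P(H) + P(E|~H)P(~H)
= 0.63*0.21 + 0.37*0.79 = 0.4246
Step 2: P(H|E) = P(E|H)P(H)/P(E) = 0.1323/0.4246
= 0.3116

0.3116


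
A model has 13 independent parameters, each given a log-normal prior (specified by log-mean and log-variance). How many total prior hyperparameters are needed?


Each log-normal prior needs 2 hyperparameters (log-mean and log-variance).
Total = 2 * 13 = 26

26


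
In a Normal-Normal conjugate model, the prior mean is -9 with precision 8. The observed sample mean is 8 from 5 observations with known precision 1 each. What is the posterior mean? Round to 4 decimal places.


Posterior precision = tau0 + n*tau = 8 + 5*1 = 13
Posterior mean = (tau0*mu0 + n*tau*xbar) / posterior_precision
= (8*-9 + 5*1*8) / 13
= -32 / 13 = -2.4615

-2.4615


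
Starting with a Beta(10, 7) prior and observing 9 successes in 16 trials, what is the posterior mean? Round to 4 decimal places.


Posterior parameters: alpha = 10 + 9 = 19
beta = 7 + 7 = 14
Posterior mean = alpha / (alpha + beta) = 19 / 33
= 0.5758

0.5758


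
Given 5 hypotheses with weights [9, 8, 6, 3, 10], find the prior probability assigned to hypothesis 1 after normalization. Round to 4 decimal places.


To normalize, divide each weight by the sum of all weights.
Sum = 36
Prior(H1) = 9/36 = 0.25

0.25


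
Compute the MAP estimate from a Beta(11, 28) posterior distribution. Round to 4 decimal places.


MAP = mode of Beta distribution
= (alpha - 1)/(alpha + beta - 2)
= (11-1)/(11+28-2)
= 10/37 = 0.2703

0.2703


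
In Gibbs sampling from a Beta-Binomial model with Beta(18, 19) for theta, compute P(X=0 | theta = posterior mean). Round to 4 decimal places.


Posterior mean = alpha/(alpha+beta) = 18/37 = 0.4865
P(X=0|theta=mean) = 1 - theta = 0.5135

0.5135


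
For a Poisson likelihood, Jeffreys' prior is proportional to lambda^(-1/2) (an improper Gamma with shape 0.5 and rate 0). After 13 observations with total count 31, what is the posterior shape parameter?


Jeffreys' prior for Poisson is proportional to lambda^(-1/2).
Posterior is Gamma(0.5 + S, 0 + n) = Gamma(0.5 + 31, 13).
Posterior shape = 0.5 + S = 0.5 + 31 = 31.5

31.5


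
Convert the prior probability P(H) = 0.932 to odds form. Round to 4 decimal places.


P(not H) = 1 - 0.932 = 0.068
Odds = 0.932 / 0.068 = 13.7059

13.7059


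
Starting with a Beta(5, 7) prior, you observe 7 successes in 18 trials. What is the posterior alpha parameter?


For a Beta-Binomial conjugate model:
Posterior alpha = prior alpha + number of successes
= 5 + 7 = 12

12


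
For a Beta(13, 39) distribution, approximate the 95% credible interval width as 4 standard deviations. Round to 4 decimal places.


Variance of Beta(a,b) = ab / ((a+b)^2 * (a+b+1))
= 13*39 / ((52)^2 * 53)
= 0.0035
SD = sqrt(0.0035) = 0.0595
Width = 4 * SD = 0.2379

0.2379


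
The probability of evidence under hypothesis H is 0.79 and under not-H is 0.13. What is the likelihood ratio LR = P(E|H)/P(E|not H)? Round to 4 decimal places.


LR = 0.79 / 0.13
= 6.0769

6.0769


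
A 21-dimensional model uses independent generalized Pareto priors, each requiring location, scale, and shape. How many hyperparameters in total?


Per parameter: 3 (location, scale, and shape).
Total = 21 * 3 = 63

63


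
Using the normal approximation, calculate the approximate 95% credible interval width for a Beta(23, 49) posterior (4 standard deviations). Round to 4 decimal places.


Var(Beta) = 23*49/(72^2 * 73) = 0.003
SD = 0.0546
Width ~ 4*SD = 0.2183

0.2183


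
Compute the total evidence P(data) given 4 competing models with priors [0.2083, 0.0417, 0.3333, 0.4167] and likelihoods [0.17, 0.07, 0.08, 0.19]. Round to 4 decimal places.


Marginal likelihood = sum P(model_i) * P(data|model_i)
Model 1: 0.2083 * 0.17 = 0.0354
Model 2: 0.0417 * 0.07 = 0.0029
Model 3: 0.3333 * 0.08 = 0.0267
Model 4: 0.4167 * 0.19 = 0.0792
Total = 0.1442

0.1442


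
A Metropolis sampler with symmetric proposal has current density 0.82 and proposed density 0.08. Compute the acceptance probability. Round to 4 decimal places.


For symmetric proposals, acceptance = min(1, pi(x*)/pi(x))
= min(1, 0.08/0.82)
= min(1, 0.0976) = 0.0976

0.0976


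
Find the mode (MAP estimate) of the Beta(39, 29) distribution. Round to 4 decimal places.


For Beta(a,b) with a,b > 1:
Mode = (a-1)/(a+b-2) = (39-1)/(68-2)
= 38/66 = 0.5758

0.5758


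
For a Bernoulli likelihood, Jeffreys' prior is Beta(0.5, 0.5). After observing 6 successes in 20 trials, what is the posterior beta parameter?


Jeffreys' prior for Bernoulli is Beta(0.5, 0.5).
Posterior is Beta(0.5 + k, 0.5 + n - k).
Posterior beta = 0.5 + (n - k) = 0.5 + 14 = 14.5

14.5


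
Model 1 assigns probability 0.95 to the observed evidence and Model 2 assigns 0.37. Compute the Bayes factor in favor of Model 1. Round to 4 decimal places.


BF = P(data|M1) / P(data|M2)
= 0.95 / 0.37 = 2.5676

2.5676


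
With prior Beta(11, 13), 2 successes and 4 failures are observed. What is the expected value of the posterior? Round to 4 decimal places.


Posterior = Beta(13, 17)
E[theta] = alpha/(alpha+beta)
= 13/30 = 0.4333

0.4333


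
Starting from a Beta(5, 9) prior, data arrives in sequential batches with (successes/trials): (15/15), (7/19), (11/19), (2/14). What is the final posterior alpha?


In sequential Bayesian updating, we sum all successes.
Total successes = 35
Final alpha = 5 + 35 = 40

40


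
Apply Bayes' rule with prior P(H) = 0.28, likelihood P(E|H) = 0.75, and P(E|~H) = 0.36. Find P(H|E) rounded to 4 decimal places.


Step 1: Compute marginal P(E) = P(E|H)P(H) + P(E|~H)P(~H)
= 0.75*0.28 + 0.36*0.72 = 0.4692
Step 2: P(H|E) = P(E|H)P(H)/P(E) = 0.21/0.4692
= 0.4476

0.4476


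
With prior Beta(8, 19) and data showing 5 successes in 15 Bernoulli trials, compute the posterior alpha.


Conjugate update: alpha_posterior = alpha_prior + k
= 8 + 5 = 13

13


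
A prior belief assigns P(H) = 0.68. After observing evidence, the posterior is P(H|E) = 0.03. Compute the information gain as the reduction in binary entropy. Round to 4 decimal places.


H(prior) = -0.68*log2(0.68) - 0.32*log2(0.32)
= 0.9044
H(post) = -0.03*log2(0.03) - 0.97*log2(0.97)
= 0.1944
IG = 0.9044 - 0.1944 = 0.71

0.71


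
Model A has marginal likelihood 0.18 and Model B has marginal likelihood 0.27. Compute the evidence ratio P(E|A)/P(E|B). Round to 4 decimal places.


Evidence ratio = P(E|A) / P(E|B)
= 0.18 / 0.27
= 0.6667

0.6667


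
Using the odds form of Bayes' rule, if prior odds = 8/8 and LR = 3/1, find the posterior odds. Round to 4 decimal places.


Bayes' rule in odds form: posterior odds = prior odds * LR
= (8 * 3) / (8 * 1)
= 24/8 = 3.0

3.0


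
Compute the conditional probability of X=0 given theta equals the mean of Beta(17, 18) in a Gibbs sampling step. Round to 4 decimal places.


Mean of Beta(17, 18) = 0.4857
P(X=0 | theta=0.4857) = 0.5143

0.5143


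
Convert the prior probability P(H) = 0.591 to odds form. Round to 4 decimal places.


P(not H) = 1 - 0.591 = 0.409
Odds = 0.591 / 0.409 = 1.445

1.445


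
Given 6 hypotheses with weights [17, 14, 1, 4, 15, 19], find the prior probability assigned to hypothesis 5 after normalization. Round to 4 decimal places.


To normalize, divide each weight by the sum of all weights.
Sum = 70
Prior(H5) = 15/70 = 0.2143

0.2143


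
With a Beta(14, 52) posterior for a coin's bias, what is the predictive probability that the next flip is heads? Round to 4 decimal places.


The predictive probability equals the posterior mean.
P(next = heads) = alpha / (alpha + beta)
= 14 / 66 = 0.2121

0.2121


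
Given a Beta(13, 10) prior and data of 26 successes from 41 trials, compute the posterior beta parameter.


Number of failures = 41 - 26 = 15
Posterior beta = 10 + 15 = 25

25


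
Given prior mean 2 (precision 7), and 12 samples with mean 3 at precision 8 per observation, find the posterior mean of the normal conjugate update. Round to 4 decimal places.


The posterior mean is a precision-weighted average of prior and data.
Post. prec. = 7 + 96 = 103
Post. mean = (14 + 288)/103 = 302/103 = 2.932

2.932


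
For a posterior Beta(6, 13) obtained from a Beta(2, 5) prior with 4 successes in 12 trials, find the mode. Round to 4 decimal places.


Mode = (alpha - 1) / (alpha + beta - 2)
= 5 / 17
= 0.2941

0.2941


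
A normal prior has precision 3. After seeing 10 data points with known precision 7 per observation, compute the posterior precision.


In the conjugate normal model, precisions add:
tau_posterior = tau_prior + n * tau_data
= 3 + 10*7 = 73

73


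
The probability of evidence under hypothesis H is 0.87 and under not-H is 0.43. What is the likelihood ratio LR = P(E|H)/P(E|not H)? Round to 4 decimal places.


LR = 0.87 / 0.43
= 2.0233

2.0233


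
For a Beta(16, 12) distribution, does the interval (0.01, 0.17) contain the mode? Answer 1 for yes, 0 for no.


Mode of Beta(a,b) = (a-1)/(a+b-2)
= (16-1)/(16+12-2) = 0.5769
Check: 0.01 <= 0.5769 <= 0.17?
Result: 0

0


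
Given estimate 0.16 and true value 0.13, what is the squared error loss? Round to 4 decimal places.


Squared error = (estimate - true)^2
Difference = 0.03
Loss = 0.03^2 = 0.0009

0.0009


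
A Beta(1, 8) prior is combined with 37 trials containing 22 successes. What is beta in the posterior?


In conjugate updating:
beta_posterior = beta_prior + (n - k)
= 8 + (37 - 22)
= 8 + 15 = 23

23


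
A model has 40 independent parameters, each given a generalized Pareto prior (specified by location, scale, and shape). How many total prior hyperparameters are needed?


Each generalized Pareto prior needs 3 hyperparameters (location, scale, and shape).
Total = 3 * 40 = 120

120


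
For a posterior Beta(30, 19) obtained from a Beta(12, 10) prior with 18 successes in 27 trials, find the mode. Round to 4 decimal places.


Mode = (alpha - 1) / (alpha + beta - 2)
= 29 / 47
= 0.617

0.617


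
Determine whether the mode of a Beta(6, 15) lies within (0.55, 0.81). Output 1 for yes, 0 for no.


First find the mode: (a-1)/(a+b-2) = 0.2632
Is 0.2632 in (0.55, 0.81)? 0

0


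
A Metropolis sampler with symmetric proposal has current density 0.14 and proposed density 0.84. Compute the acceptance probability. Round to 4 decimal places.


For symmetric proposals, acceptance = min(1, pi(x*)/pi(x))
= min(1, 0.84/0.14)
= min(1, 6.0) = 1.0

1.0


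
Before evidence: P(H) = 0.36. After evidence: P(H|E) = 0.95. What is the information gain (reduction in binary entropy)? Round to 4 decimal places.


Prior entropy = 0.9427
Posterior entropy = 0.2864
Information gain = 0.9427 - 0.2864 = 0.6563

0.6563


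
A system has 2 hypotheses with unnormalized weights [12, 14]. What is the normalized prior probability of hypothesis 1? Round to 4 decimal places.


The normalized prior is the weight divided by the total.
Total weight = 26
P(H1) = 12 / 26 = 0.4615

0.4615


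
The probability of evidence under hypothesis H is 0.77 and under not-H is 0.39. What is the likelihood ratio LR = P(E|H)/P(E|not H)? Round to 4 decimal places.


LR = 0.77 / 0.39
= 1.9744

1.9744


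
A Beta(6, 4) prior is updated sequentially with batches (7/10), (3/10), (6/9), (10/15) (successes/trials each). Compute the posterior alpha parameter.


Sequential conjugate updating is equivalent to a single batch update.
Total successes across all batches = 26
alpha_posterior = alpha_prior + total_successes = 6 + 26
= 32

32


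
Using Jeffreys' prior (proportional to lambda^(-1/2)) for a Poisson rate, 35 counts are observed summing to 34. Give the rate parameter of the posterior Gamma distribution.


Conjugate update: Gamma(prior_shape + S, prior_rate + n).
Prior shape = 0.5, prior rate = 0.
Posterior rate = 0 + n = 35

35.0


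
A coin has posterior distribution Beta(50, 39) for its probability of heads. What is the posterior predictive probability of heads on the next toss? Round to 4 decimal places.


Posterior predictive = E[theta] = alpha/(alpha+beta)
= 50/89
= 0.5618

0.5618


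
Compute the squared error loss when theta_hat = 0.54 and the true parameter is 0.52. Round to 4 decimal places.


L = (theta_hat - theta_true)^2
= (0.54 - 0.52)^2
= 0.02^2 = 0.0004

0.0004


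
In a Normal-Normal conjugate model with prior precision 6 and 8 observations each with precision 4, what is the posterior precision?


Posterior precision = prior precision + n * observation precision
= 6 + 8 * 4
= 6 + 32 = 38

38


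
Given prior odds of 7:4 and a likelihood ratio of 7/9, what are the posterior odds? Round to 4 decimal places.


Posterior odds = prior odds * LR
Prior odds = 7/4 = 1.75
LR = 7/9 = 0.7778
Posterior odds = 1.75 * 0.7778 = 1.3611

1.3611


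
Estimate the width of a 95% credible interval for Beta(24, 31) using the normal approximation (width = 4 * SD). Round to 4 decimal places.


For Beta(a,b): Var = ab/((a+b)^2(a+b+1))
Var = 0.0044, SD = 0.0663
Approximate 95% CI width = 4 * 0.0663 = 0.2651

0.2651


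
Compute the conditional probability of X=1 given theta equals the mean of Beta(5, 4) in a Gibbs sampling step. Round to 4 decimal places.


Mean of Beta(5, 4) = 0.5556
P(X=1 | theta=0.5556) = 0.5556

0.5556


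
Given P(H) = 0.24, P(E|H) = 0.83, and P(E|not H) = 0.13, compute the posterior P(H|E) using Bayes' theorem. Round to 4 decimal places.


By Bayes' theorem: P(H|E) = P(E|H)*P(H) / P(E)
P(E) = P(E|H)*P(H) + P(E|not H)*P(not H)
P(E) = 0.83*0.24 + 0.13*0.76 = 0.298
P(H|E) = 0.83*0.24 / 0.298 = 0.6685

0.6685


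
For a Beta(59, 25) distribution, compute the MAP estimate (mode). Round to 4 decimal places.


MAP = mode = (a-1)/(a+b-2)
= (59-1)/(59+25-2)
= 58/82 = 0.7073

0.7073


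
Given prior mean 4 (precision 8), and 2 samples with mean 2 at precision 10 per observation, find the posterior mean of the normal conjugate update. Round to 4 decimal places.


The posterior mean is a precision-weighted average of prior and data.
Post. prec. = 8 + 20 = 28
Post. mean = (32 + 40)/28 = 72/28 = 2.5714

2.5714


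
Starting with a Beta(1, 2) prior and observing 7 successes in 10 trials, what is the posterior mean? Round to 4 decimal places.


Posterior parameters: alpha = 1 + 7 = 8
beta = 2 + 3 = 5
Posterior mean = alpha / (alpha + beta) = 8 / 13
= 0.6154

0.6154


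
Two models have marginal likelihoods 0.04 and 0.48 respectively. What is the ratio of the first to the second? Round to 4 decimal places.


Evidence ratio = 0.04 / 0.48
= 0.0833

0.0833


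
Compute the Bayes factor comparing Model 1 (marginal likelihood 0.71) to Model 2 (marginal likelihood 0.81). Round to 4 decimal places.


BF12 = marginal likelihood of M1 / marginal likelihood of M2
= 0.71/0.81
= 0.8765

0.8765


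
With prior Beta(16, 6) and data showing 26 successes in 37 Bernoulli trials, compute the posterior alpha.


Conjugate update: alpha_posterior = alpha_prior + k
= 16 + 26 = 42

42


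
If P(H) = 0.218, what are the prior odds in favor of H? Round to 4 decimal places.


Prior odds = P(H) / (1 - P(H))
= 0.218 / 0.782
= 0.2788

0.2788


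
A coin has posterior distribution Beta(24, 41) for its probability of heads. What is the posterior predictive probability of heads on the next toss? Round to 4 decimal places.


Posterior predictive = E[theta] = alpha/(alpha+beta)
= 24/65
= 0.3692

0.3692


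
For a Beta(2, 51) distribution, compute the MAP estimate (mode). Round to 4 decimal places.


MAP = mode = (a-1)/(a+b-2)
= (2-1)/(2+51-2)
= 1/51 = 0.0196

0.0196


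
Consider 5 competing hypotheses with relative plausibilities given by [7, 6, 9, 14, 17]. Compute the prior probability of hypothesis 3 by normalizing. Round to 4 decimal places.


Sum of weights = 7 + 6 + 9 + 14 + 17 = 53
Normalized prior for H3 = 9 / 53
= 0.1698

0.1698


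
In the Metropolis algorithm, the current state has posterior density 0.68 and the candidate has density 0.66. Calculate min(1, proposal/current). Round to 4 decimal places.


Ratio = 0.66/0.68 = 0.9706
Acceptance probability = min(1, 0.9706)
= 0.9706

0.9706


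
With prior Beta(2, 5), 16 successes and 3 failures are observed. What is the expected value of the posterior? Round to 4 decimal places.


Posterior = Beta(18, 8)
E[theta] = alpha/(alpha+beta)
= 18/26 = 0.6923

0.6923


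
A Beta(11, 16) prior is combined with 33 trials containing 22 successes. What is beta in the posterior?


In conjugate updating:
beta_posterior = beta_prior + (n - k)
= 16 + (33 - 22)
= 16 + 11 = 27

27


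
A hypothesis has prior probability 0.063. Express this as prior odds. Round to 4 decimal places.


Odds = P(H) / P(not H) = 0.063 / 0.937
= 0.0672

0.0672


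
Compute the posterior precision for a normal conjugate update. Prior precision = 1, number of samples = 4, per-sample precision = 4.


tau_post = tau_0 + n * tau
= 1 + 4 * 4 = 17

17


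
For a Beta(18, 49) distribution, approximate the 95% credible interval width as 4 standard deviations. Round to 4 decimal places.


Variance of Beta(a,b) = ab / ((a+b)^2 * (a+b+1))
= 18*49 / ((67)^2 * 68)
= 0.0029
SD = sqrt(0.0029) = 0.0538
Width = 4 * SD = 0.215

0.215


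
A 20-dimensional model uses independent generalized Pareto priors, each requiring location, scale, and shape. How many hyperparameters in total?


Per parameter: 3 (location, scale, and shape).
Total = 20 * 3 = 60

60


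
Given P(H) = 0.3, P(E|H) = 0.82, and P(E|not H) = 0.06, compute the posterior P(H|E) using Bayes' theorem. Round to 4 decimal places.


By Bayes' theorem: P(H|E) = P(E|H)*P(H) / P(E)
P(E) = P(E|H)*P(H) + P(E|not H)*P(not H)
P(E) = 0.82*0.3 + 0.06*0.7 = 0.288
P(H|E) = 0.82*0.3 / 0.288 = 0.8542

0.8542


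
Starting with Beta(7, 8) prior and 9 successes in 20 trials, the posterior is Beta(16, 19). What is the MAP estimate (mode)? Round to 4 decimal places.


The mode of Beta(a, b) when a > 1 and b > 1 is (a-1)/(a+b-2)
= (16 - 1) / (16 + 19 - 2)
= 15 / 33
= 0.4545

0.4545


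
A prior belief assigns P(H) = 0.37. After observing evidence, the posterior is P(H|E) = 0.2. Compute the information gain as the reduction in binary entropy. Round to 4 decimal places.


H(prior) = -0.37*log2(0.37) - 0.63*log2(0.63)
= 0.9507
H(post) = -0.2*log2(0.2) - 0.8*log2(0.8)
= 0.7219
IG = 0.9507 - 0.7219 = 0.2287

0.2287


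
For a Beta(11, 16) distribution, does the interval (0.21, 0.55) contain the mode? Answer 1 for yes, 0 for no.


Mode of Beta(a,b) = (a-1)/(a+b-2)
= (11-1)/(11+16-2) = 0.4
Check: 0.21 <= 0.4 <= 0.55?
Result: 1

1


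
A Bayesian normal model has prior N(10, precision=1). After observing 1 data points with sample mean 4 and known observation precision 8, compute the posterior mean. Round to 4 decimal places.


Posterior mean = (prior_precision * prior_mean + n * data_precision * data_mean) / (prior_precision + n * data_precision)
Numerator = 1*10 + 1*8*4 = 42
Denominator = 1 + 1*8 = 9
Posterior mean = 4.6667

4.6667


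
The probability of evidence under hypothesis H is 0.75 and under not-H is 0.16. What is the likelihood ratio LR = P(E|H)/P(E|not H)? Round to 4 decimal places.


LR = 0.75 / 0.16
= 4.6875

4.6875


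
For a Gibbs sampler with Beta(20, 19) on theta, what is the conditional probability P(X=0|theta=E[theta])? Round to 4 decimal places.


E[theta] = 20/(20+19) = 0.5128
P(X=0|theta) = 1 - theta = 0.4872

0.4872


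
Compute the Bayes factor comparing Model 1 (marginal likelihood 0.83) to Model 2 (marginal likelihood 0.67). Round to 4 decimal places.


BF12 = marginal likelihood of M1 / marginal likelihood of M2
= 0.83/0.67
= 1.2388

1.2388


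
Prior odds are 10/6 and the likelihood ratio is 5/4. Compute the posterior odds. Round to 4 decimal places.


Posterior odds = prior odds * likelihood ratio
= (10/6) * (5/4)
= 50 / 24
= 2.0833

2.0833


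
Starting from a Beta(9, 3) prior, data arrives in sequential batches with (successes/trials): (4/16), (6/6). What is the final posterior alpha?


In sequential Bayesian updating, we sum all successes.
Total successes = 10
Final alpha = 9 + 10 = 19

19


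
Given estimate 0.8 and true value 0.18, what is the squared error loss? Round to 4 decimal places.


Squared error = (estimate - true)^2
Difference = 0.62
Loss = 0.62^2 = 0.3844

0.3844


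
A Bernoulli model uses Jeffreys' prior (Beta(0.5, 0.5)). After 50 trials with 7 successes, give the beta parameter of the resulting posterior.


Posterior = Beta(prior_alpha + successes, prior_beta + failures)
= Beta(0.5 + 7, 0.5 + 43)
Posterior beta = 0.5 + (n - k) = 0.5 + 43 = 43.5

43.5


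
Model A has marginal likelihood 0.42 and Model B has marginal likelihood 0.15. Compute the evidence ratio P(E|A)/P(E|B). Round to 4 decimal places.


Evidence ratio = P(E|A) / P(E|B)
= 0.42 / 0.15
= 2.8

2.8


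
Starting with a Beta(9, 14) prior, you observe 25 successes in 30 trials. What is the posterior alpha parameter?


For a Beta-Binomial conjugate model:
Posterior alpha = prior alpha + number of successes
= 9 + 25 = 34

34


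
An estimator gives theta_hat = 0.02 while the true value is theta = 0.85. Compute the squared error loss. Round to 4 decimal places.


The squared error loss is (theta_hat - theta)^2
= (0.02 - 0.85)^2
= (-0.83)^2 = 0.6889

0.6889


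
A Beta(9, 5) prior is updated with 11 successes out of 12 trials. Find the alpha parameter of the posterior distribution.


In the Beta-Binomial conjugate update:
alpha_post = alpha_prior + successes
= 9 + 11
= 20

20


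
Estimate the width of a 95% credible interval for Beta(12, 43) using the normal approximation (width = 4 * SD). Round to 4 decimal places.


For Beta(a,b): Var = ab/((a+b)^2(a+b+1))
Var = 0.003, SD = 0.0552
Approximate 95% CI width = 4 * 0.0552 = 0.2208

0.2208


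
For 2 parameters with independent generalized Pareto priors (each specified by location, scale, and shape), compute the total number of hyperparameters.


A generalized Pareto prior has 3 hyperparameters per parameter.
Total = 2 * 3 = 6

6


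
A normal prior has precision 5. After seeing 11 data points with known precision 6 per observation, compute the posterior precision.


In the conjugate normal model, precisions add:
tau_posterior = tau_prior + n * tau_data
= 5 + 11*6 = 71

71


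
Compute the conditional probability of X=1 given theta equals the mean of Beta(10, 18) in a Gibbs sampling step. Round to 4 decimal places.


Mean of Beta(10, 18) = 0.3571
P(X=1 | theta=0.3571) = 0.3571

0.3571


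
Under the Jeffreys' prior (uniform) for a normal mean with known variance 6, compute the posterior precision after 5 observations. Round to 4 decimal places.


Prior precision = 0 (flat prior).
Post. prec. = 0 + n/var = 5/6 = 0.8333

0.8333


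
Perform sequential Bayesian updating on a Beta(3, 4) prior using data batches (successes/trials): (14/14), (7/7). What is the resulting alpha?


Accumulate successes: 21
Posterior alpha = prior alpha + sum of successes
= 3 + 21 = 24

24


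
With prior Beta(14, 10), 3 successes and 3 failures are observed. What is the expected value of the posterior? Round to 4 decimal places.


Posterior = Beta(17, 13)
E[theta] = alpha/(alpha+beta)
= 17/30 = 0.5667

0.5667


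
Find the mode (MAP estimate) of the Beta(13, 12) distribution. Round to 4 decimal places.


For Beta(a,b) with a,b > 1:
Mode = (a-1)/(a+b-2) = (13-1)/(25-2)
= 12/23 = 0.5217

0.5217


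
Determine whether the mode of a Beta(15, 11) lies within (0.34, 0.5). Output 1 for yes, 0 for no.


First find the mode: (a-1)/(a+b-2) = 0.5833
Is 0.5833 in (0.34, 0.5)? 0

0


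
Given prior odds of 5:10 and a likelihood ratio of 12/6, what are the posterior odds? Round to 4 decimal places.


Posterior odds = prior odds * LR
Prior odds = 5/10 = 0.5
LR = 12/6 = 2.0
Posterior odds = 0.5 * 2.0 = 1.0

1.0


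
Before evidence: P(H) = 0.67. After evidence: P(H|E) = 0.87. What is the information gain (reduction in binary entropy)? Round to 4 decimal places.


Prior entropy = 0.9149
Posterior entropy = 0.5574
Information gain = 0.9149 - 0.5574 = 0.3575

0.3575


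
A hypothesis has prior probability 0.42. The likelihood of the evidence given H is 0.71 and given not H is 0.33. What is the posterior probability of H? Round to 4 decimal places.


Using Bayes' theorem:
P(E) = 0.42 * 0.71 + 0.58 * 0.33
P(E) = 0.4896
P(H|E) = (0.42 * 0.71) / 0.4896 = 0.6091

0.6091


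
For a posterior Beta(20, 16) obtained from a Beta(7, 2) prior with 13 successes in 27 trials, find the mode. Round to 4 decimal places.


Mode = (alpha - 1) / (alpha + beta - 2)
= 19 / 34
= 0.5588

0.5588


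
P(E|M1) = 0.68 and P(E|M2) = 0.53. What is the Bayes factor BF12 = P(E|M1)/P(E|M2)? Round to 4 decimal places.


Bayes factor BF12 = P(E|M1) / P(E|M2)
= 0.68 / 0.53
= 1.283

1.283


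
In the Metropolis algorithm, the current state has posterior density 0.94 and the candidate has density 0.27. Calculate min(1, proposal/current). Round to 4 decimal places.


Ratio = 0.27/0.94 = 0.2872
Acceptance probability = min(1, 0.2872)
= 0.2872

0.2872


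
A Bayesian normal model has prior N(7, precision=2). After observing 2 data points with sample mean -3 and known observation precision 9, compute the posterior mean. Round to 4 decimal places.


Posterior mean = (prior_precision * prior_mean + n * data_precision * data_mean) / (prior_precision + n * data_precision)
Numerator = 2*7 + 2*9*-3 = -40
Denominator = 2 + 2*9 = 20
Posterior mean = -2.0

-2.0


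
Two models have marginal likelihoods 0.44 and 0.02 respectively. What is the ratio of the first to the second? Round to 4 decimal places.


Evidence ratio = 0.44 / 0.02
= 22.0

22.0


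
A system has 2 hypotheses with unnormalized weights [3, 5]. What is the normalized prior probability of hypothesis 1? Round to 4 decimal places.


The normalized prior is the weight divided by the total.
Total weight = 8
P(H1) = 3 / 8 = 0.375

0.375


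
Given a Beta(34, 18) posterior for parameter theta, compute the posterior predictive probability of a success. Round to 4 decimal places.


For a Beta-Bernoulli model, the predictive probability is the mean:
P(success) = 34/(34+18) = 34/52 = 0.6538

0.6538


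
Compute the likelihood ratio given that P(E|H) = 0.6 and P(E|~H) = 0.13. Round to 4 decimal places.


LR = P(E|H) / P(E|~H)
= 0.6 / 0.13 = 4.6154

4.6154


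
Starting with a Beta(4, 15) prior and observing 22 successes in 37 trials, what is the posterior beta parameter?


Posterior beta = prior beta + failures
Failures = 37 - 22 = 15
beta_post = 15 + 15 = 30

30


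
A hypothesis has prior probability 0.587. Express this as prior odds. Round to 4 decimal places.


Odds = P(H) / P(not H) = 0.587 / 0.413
= 1.4213

1.4213


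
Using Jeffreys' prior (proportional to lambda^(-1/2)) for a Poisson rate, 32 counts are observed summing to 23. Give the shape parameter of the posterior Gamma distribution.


Conjugate update: Gamma(prior_shape + S, prior_rate + n).
Prior shape = 0.5, prior rate = 0.
Posterior shape = 0.5 + S = 0.5 + 23 = 23.5

23.5


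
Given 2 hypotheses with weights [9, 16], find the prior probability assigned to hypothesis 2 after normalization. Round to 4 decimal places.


To normalize, divide each weight by the sum of all weights.
Sum = 25
Prior(H2) = 16/25 = 0.64

0.64


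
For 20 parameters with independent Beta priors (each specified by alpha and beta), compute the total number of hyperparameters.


A Beta prior has 2 hyperparameters per parameter.
Total = 20 * 2 = 40

40


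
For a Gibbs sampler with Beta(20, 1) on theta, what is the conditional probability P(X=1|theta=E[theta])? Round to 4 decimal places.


E[theta] = 20/(20+1) = 0.9524
P(X=1|theta) = theta = 0.9524

0.9524


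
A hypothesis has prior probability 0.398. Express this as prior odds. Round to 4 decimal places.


Odds = P(H) / P(not H) = 0.398 / 0.602
= 0.6611

0.6611


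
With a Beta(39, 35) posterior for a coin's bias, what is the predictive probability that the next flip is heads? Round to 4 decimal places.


The predictive probability equals the posterior mean.
P(next = heads) = alpha / (alpha + beta)
= 39 / 74 = 0.527

0.527


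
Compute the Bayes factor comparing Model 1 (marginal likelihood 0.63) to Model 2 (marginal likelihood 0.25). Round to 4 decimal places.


BF12 = marginal likelihood of M1 / marginal likelihood of M2
= 0.63/0.25
= 2.52

2.52


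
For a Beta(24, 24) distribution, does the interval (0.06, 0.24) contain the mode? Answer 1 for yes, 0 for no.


Mode of Beta(a,b) = (a-1)/(a+b-2)
= (24-1)/(24+24-2) = 0.5
Check: 0.06 <= 0.5 <= 0.24?
Result: 0

0


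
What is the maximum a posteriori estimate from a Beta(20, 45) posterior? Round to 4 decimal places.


The MAP estimate equals the mode of the distribution.
Mode of Beta(a,b) = (a-1)/(a+b-2)
= 19/63
= 0.3016

0.3016


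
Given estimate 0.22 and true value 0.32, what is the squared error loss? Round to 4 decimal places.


Squared error = (estimate - true)^2
Difference = -0.1
Loss = -0.1^2 = 0.01

0.01


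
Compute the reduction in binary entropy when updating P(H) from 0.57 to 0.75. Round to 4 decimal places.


H_before = -p*log2(p) - (1-p)*log2(1-p) for p=0.57: 0.9858
H_after for p=0.75: 0.8113
Reduction = 0.9858 - 0.8113 = 0.1745

0.1745


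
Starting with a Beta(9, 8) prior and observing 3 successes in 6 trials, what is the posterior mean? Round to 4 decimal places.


Posterior parameters: alpha = 9 + 3 = 12
beta = 8 + 3 = 11
Posterior mean = alpha / (alpha + beta) = 12 / 23
= 0.5217

0.5217


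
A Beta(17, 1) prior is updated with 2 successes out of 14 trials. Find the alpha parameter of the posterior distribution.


In the Beta-Binomial conjugate update:
alpha_post = alpha_prior + successes
= 17 + 2
= 19

19


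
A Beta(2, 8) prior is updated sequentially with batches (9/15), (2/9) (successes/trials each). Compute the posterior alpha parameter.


Sequential conjugate updating is equivalent to a single batch update.
Total successes across all batches = 11
alpha_posterior = alpha_prior + total_successes = 2 + 11
= 13

13


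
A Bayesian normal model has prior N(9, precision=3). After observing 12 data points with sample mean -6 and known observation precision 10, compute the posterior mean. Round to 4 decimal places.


Posterior mean = (prior_precision * prior_mean + n * data_precision * data_mean) / (prior_precision + n * data_precision)
Numerator = 3*9 + 12*10*-6 = -693
Denominator = 3 + 12*10 = 123
Posterior mean = -5.6341

-5.6341


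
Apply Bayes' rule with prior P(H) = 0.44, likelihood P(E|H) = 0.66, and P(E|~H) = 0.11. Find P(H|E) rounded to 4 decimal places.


Step 1: Compute marginal P(E) = P(E|H)P(H) + P(E|~H)P(~H)
= 0.66*0.44 + 0.11*0.56 = 0.352
Step 2: P(H|E) = P(E|H)P(H)/P(E) = 0.2904/0.352
= 0.825

0.825


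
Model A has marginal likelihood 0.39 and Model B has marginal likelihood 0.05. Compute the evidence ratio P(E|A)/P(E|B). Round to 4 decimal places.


Evidence ratio = P(E|A) / P(E|B)
= 0.39 / 0.05
= 7.8

7.8


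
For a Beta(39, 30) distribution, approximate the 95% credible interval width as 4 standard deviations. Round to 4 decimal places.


Variance of Beta(a,b) = ab / ((a+b)^2 * (a+b+1))
= 39*30 / ((69)^2 * 70)
= 0.0035
SD = sqrt(0.0035) = 0.0593
Width = 4 * SD = 0.237

0.237


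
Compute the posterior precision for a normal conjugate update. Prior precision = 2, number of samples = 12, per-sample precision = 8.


tau_post = tau_0 + n * tau
= 2 + 12 * 8 = 98

98


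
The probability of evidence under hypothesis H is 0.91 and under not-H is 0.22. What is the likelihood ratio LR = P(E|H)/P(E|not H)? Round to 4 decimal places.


LR = 0.91 / 0.22
= 4.1364

4.1364


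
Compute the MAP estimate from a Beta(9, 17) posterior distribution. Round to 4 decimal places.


MAP = mode of Beta distribution
= (alpha - 1)/(alpha + beta - 2)
= (9-1)/(9+17-2)
= 8/24 = 0.3333

0.3333


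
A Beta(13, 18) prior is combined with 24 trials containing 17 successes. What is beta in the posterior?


In conjugate updating:
beta_posterior = beta_prior + (n - k)
= 18 + (24 - 17)
= 18 + 7 = 25

25


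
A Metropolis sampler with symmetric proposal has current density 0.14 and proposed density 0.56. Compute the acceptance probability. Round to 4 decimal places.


For symmetric proposals, acceptance = min(1, pi(x*)/pi(x))
= min(1, 0.56/0.14)
= min(1, 4.0) = 1.0

1.0
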